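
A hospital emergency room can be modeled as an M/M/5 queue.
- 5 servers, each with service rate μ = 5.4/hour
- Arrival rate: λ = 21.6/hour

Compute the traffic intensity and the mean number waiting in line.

Traffic intensity: ρ = λ/(cμ) = 21.6/(5×5.4) = 0.8000
Since ρ = 0.8000 < 1, system is stable.
Offered load a = λ/μ = cρ = 21.6/5.4 = 4.0000
P₀ = [ Σₙ₌₀^4 aⁿ/n! + a^5/(5!(1-ρ)) ]⁻¹
Σ = a^0/0! + a^1/1! + a^2/2! + a^3/3! + a^4/4! = 1.000000 + 4.000000 + 8.000000 + 10.66667 + 10.66667 = 34.3333
a^5/(5!(1-ρ)) = 1024.0000/(120 × 0.2000) = 42.6667
P₀ = 1/(34.3333 + 42.6667) = 0.01299
Lq = P₀·a^5·ρ / (5!(1-ρ)²) = 0.012987013 × 1024.0000 × 0.80000000 / (120 × 0.040000000) = 2.2165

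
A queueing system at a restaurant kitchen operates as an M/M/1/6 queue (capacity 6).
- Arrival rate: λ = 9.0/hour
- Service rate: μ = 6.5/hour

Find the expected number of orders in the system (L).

ρ = λ/μ = 9.0/6.5 = 1.3846
P₀ = (1-ρ)/(1-ρ^(K+1)) = (1-1.3846)/(1-1.3846^7) = -0.3846/-8.7560 = 0.04392
P_K = P₀×ρ^K = 0.04392 × 1.3846^6 = 0.04392 × 7.0461 = 0.3095
L = ρ[1 - (K+1)ρ^K + Kρ^(K+1)] / [(1-ρ)(1-ρ^(K+1))]
L = 1.3846 × (1 - 7×7.04605 + 6×9.75597) / ((1 - 1.3846) × (1 - 9.75597)) = 4.1994 orders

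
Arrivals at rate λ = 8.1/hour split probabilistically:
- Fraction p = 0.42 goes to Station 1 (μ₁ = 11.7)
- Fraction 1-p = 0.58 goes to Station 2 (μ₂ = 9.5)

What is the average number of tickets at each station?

Effective rates: λ₁ = 8.1×0.42 = 3.402, λ₂ = 8.1×0.58 = 4.698
Station 1: ρ₁ = 3.402/11.7 = 0.2908, L₁ = ρ₁/(1-ρ₁) = 0.2908/(1-0.2908) = 0.4100
Station 2: ρ₂ = 4.698/9.5 = 0.494526, L₂ = ρ₂/(1-ρ₂) = 0.494526/(1-0.494526) = 0.9783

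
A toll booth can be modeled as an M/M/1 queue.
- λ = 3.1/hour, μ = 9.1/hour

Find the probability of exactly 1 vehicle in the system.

ρ = λ/μ = 3.1/9.1 = 0.3407
P(n) = (1-ρ)ρⁿ
P(1) = (1-0.3407) × 0.3407^1
P(1) = 0.6593 × 0.3407
P(1) = 0.2246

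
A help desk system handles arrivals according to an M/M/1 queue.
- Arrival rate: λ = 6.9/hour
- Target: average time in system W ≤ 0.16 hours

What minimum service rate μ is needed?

For M/M/1: W = 1/(μ-λ)
Need W ≤ 0.16, so 1/(μ-λ) ≤ 0.16
μ - λ ≥ 1/0.16 = 6.2500
μ ≥ 6.9 + 6.2500 = 13.1500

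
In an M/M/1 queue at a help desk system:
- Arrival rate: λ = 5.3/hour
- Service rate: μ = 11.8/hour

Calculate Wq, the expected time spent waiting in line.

First, compute utilization: ρ = λ/μ = 5.3/11.8 = 0.4492
For M/M/1: Wq = λ/(μ(μ-λ))
Wq = 5.3/(11.8 × (11.8-5.3))
Wq = 5.3/(11.8 × 6.50)
Wq = 0.06910 hours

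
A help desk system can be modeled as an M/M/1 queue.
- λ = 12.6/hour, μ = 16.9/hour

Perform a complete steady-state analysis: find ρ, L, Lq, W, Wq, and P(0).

Step 1: ρ = λ/μ = 12.6/16.9 = 0.7456
Step 2: L = λ/(μ-λ) = 12.6/4.30 = 2.9302
Step 3: Lq = λ²/(μ(μ-λ)) = 158.76/(16.9×4.30) = 2.1847
Step 4: W = 1/(μ-λ) = 1/4.30 = 0.232558
Step 5: Wq = λ/(μ(μ-λ)) = 12.6/(16.9×4.30) = 0.1734
Step 6: P(0) = 1-ρ = 0.2544
Verify: L = λW = 12.6×0.232558 = 2.9302 ✔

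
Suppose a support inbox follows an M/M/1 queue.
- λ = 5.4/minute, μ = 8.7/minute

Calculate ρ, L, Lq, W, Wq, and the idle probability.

Step 1: ρ = λ/μ = 5.4/8.7 = 0.6207
Step 2: L = λ/(μ-λ) = 5.4/3.30 = 1.6364
Step 3: Lq = λ²/(μ(μ-λ)) = 29.16/(8.7×3.30) = 1.0157
Step 4: W = 1/(μ-λ) = 1/3.30 = 0.30303
Step 5: Wq = λ/(μ(μ-λ)) = 5.4/(8.7×3.30) = 0.1881
Step 6: P(0) = 1-ρ = 0.3793
Verify: L = λW = 5.4×0.30303 = 1.6364 ✔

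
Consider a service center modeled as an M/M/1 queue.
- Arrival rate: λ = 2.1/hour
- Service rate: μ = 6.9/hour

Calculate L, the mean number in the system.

ρ = λ/μ = 2.1/6.9 = 0.3043
For M/M/1: L = λ/(μ-λ)
L = 2.1/(6.9-2.1) = 2.1/4.80
L = 0.4375 customers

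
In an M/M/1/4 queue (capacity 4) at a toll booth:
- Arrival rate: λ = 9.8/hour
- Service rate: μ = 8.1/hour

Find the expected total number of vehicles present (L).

ρ = λ/μ = 9.8/8.1 = 1.2099
P₀ = (1-ρ)/(1-ρ^(K+1)) = (1-1.2099)/(1-1.2099^5) = -0.2099/-1.5927 = 0.1318
P_K = P₀×ρ^K = 0.1318 × 1.2099^4 = 0.1318 × 2.1429 = 0.2824
L = ρ[1 - (K+1)ρ^K + Kρ^(K+1)] / [(1-ρ)(1-ρ^(K+1))]
L = 1.2099 × (1 - 5×2.1429 + 4×2.5927) / ((1 - 1.2099) × (1 - 2.5927)) = 2.3752 vehicles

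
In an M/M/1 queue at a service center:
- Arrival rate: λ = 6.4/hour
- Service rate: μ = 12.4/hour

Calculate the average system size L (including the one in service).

ρ = λ/μ = 6.4/12.4 = 0.5161
For M/M/1: L = λ/(μ-λ)
L = 6.4/(12.4-6.4) = 6.4/6.00
L = 1.0667 customers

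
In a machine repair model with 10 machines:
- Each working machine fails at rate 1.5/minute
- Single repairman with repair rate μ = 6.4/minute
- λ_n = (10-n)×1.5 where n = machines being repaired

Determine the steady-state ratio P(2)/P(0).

P(2)/P(0) = ∏_{i=0}^{2-1} λ_i/μ_{i+1}
= (10-0)×1.5/6.4 × (10-1)×1.5/6.4
= 4.9438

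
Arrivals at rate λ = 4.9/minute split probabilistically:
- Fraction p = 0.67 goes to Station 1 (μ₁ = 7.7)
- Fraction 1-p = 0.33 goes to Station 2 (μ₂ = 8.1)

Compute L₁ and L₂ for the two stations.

Effective rates: λ₁ = 4.9×0.67 = 3.283, λ₂ = 4.9×0.33 = 1.617
Station 1: ρ₁ = 3.283/7.7 = 0.42636, L₁ = ρ₁/(1-ρ₁) = 0.42636/(1-0.42636) = 0.7433
Station 2: ρ₂ = 1.617/8.1 = 0.1996, L₂ = ρ₂/(1-ρ₂) = 0.1996/(1-0.1996) = 0.2494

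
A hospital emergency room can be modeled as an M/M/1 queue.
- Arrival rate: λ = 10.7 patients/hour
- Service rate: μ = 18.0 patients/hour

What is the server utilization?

Server utilization: ρ = λ/μ
ρ = 10.7/18.0 = 0.5944
The server is busy 59.44% of the time.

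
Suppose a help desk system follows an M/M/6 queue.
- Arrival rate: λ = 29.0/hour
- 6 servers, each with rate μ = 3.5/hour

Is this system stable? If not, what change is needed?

Stability requires ρ = λ/(cμ) < 1
ρ = 29.0/(6 × 3.5) = 29.0/21.00 = 1.3810
Since 1.3810 ≥ 1, the system is UNSTABLE.
Need c > λ/μ = 29.0/3.5 = 8.29.
Minimum servers needed: c = 9.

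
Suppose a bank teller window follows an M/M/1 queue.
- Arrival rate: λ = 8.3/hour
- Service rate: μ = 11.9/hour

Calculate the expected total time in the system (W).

First, compute utilization: ρ = λ/μ = 8.3/11.9 = 0.6975
For M/M/1: W = 1/(μ-λ)
W = 1/(11.9-8.3) = 1/3.60
W = 0.2778 hours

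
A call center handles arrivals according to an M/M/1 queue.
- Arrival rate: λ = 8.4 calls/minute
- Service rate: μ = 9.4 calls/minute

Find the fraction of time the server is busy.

Server utilization: ρ = λ/μ
ρ = 8.4/9.4 = 0.8936
The server is busy 89.36% of the time.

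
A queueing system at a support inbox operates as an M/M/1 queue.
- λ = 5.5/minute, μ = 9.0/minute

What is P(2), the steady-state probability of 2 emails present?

ρ = λ/μ = 5.5/9.0 = 0.6111
P(n) = (1-ρ)ρⁿ
P(2) = (1-0.6111) × 0.6111^2
P(2) = 0.3889 × 0.3734
P(2) = 0.1452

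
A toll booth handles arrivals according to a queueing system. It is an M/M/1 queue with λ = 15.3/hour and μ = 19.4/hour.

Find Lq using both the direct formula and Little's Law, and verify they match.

Method 1 (direct): Lq = λ²/(μ(μ-λ)) = 234.09/(19.4 × 4.10) = 2.9430

Method 2 (Little's Law):
W = 1/(μ-λ) = 1/4.10 = 0.243902
Wq = W - 1/μ = 0.243902 - 0.0515464 = 0.192356
Lq = λWq = 15.3 × 0.192356 = 2.9430 ✔ (matches Method 1)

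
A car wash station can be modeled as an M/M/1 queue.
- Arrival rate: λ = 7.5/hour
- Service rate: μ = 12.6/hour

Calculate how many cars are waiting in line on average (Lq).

ρ = λ/μ = 7.5/12.6 = 0.5952
For M/M/1: Lq = λ²/(μ(μ-λ))
Lq = 56.25/(12.6 × 5.10)
Lq = 0.8754 cars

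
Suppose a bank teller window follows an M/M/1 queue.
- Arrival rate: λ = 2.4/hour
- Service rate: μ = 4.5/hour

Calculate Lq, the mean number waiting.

ρ = λ/μ = 2.4/4.5 = 0.5333
For M/M/1: Lq = λ²/(μ(μ-λ))
Lq = 5.76/(4.5 × 2.10)
Lq = 0.6095 transactions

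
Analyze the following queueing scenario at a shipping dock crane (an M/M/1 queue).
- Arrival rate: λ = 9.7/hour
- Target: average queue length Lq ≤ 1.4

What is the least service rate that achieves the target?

For M/M/1: Lq = λ²/(μ(μ-λ))
Need Lq ≤ 1.4, i.e. μ(μ-λ) ≥ λ²/1.4
μ² - 9.7μ - 94.09/1.4 ≥ 0  →  μ² - 9.7μ - 67.20714 ≥ 0
Quadratic formula (positive root): μ = [λ + √(λ² + 4×67.20714)]/2
Discriminant: 94.09 + 4×67.20714 = 362.9186, √362.9186 = 19.0504
μ ≥ (9.7 + 19.0504)/2 = 14.3752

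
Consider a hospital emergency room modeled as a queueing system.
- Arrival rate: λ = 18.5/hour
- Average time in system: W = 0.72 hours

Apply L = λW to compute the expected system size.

Little's Law: L = λW
L = 18.5 × 0.72 = 13.3200 patients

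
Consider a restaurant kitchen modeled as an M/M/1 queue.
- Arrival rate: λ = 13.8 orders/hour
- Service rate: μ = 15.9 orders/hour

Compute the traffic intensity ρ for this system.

Server utilization: ρ = λ/μ
ρ = 13.8/15.9 = 0.8679
The server is busy 86.79% of the time.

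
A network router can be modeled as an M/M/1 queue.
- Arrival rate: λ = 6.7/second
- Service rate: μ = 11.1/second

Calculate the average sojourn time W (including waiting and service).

First, compute utilization: ρ = λ/μ = 6.7/11.1 = 0.6036
For M/M/1: W = 1/(μ-λ)
W = 1/(11.1-6.7) = 1/4.40
W = 0.2273 seconds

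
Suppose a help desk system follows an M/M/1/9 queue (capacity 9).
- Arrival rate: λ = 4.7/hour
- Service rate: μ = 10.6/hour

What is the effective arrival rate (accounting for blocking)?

ρ = λ/μ = 4.7/10.6 = 0.4434
P₀ = (1-ρ)/(1-ρ^(K+1)) = (1-0.4434)/(1-0.4434^10) = 0.5566/0.9997 = 0.5568
P_K = P₀×ρ^K = 0.55676 × 0.4434^9 = 0.55676 × 0.00066246 = 0.0003688
λ_eff = λ(1-P_K) = 4.7 × (1 - 0.0003688) = 4.7 × 0.99963 = 4.6983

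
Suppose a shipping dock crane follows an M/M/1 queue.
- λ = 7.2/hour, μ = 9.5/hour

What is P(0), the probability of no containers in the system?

ρ = λ/μ = 7.2/9.5 = 0.7579
P(0) = 1 - ρ = 1 - 0.7579 = 0.2421
The server is idle 24.21% of the time.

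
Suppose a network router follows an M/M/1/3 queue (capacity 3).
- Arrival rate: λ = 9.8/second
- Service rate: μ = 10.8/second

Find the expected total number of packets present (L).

ρ = λ/μ = 9.8/10.8 = 0.9074
P₀ = (1-ρ)/(1-ρ^(K+1)) = (1-0.9074)/(1-0.9074^4) = 0.09260/0.3221 = 0.2875
P_K = P₀×ρ^K = 0.2875 × 0.9074^3 = 0.2875 × 0.7471 = 0.2148
L = ρ[1 - (K+1)ρ^K + Kρ^(K+1)] / [(1-ρ)(1-ρ^(K+1))]
L = 0.9074 × (1 - 4×0.747130 + 3×0.677946) / ((1 - 0.9074) × (1 - 0.677946)) = 1.3789 packets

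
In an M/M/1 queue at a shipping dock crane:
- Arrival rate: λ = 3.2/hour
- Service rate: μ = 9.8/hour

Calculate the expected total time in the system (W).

First, compute utilization: ρ = λ/μ = 3.2/9.8 = 0.3265
For M/M/1: W = 1/(μ-λ)
W = 1/(9.8-3.2) = 1/6.60
W = 0.1515 hours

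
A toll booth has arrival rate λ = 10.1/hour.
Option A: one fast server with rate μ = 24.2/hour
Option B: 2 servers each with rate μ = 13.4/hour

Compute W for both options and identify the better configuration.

Option A: single server μ = 24.2 (M/M/1)
  ρ_A = 10.1/24.2 = 0.4174
  W_A = 1/(μ-λ) = 1/(24.2-10.1) = 1/14.10 = 0.07092

Option B: 2 servers μ = 13.4 (M/M/2)
  ρ_B = λ/(cμ) = 10.1/(2×13.4) = 0.3769
  Offered load a = λ/μ = cρ = 10.1/13.4 = 0.7537
  P₀ = [ Σₙ₌₀^1 aⁿ/n! + a^2/(2!(1-ρ)) ]⁻¹
  Σ = a^0/0! + a^1/1! = 1.0000 + 0.7537 = 1.7537
  a^2/(2!(1-ρ)) = 0.568111/(2 × 0.623134) = 0.4558
  P₀ = 1/(1.7537 + 0.4558) = 0.4526
  Lq = P₀·a^2·ρ / (2!(1-ρ)²) = 0.4526 × 0.5681 × 0.3769 / (2 × 0.3883) = 0.1248
  Wq_B = Lq/λ = 0.12477/10.1 = 0.01235
  W_B = Wq_B + 1/μ = 0.01235 + 0.07463 = 0.08698

Since W_A = 0.07092 < W_B = 0.08698, Option A (single fast server) has the shorter time in system.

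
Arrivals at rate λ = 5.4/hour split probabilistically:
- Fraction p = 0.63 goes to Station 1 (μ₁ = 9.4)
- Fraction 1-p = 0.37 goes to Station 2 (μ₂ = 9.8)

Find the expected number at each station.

Effective rates: λ₁ = 5.4×0.63 = 3.402, λ₂ = 5.4×0.37 = 1.998
Station 1: ρ₁ = 3.402/9.4 = 0.3619, L₁ = ρ₁/(1-ρ₁) = 0.3619/(1-0.3619) = 0.5672
Station 2: ρ₂ = 1.998/9.8 = 0.2039, L₂ = ρ₂/(1-ρ₂) = 0.2039/(1-0.2039) = 0.2561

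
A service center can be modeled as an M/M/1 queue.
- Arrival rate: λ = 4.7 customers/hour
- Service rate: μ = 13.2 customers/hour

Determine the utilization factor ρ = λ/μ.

Server utilization: ρ = λ/μ
ρ = 4.7/13.2 = 0.3561
The server is busy 35.61% of the time.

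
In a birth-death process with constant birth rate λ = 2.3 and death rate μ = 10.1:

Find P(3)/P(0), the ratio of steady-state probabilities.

For constant rates: P(n)/P(0) = (λ/μ)^n
P(3)/P(0) = (2.3/10.1)^3 = 0.2277^3 = 0.01181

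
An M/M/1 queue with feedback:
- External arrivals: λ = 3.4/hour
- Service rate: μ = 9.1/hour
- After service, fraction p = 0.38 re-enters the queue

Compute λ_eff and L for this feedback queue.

Effective arrival rate: λ_eff = λ/(1-p) = 3.4/(1-0.38) = 3.4/0.62 = 5.48387
ρ = λ_eff/μ = 5.48387/9.1 = 0.60262
L = ρ/(1-ρ) = 0.60262/(1-0.60262) = 1.5165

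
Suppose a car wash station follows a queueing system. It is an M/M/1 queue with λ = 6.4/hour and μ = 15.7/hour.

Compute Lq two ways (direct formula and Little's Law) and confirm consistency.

Method 1 (direct): Lq = λ²/(μ(μ-λ)) = 40.96/(15.7 × 9.30) = 0.2805

Method 2 (Little's Law):
W = 1/(μ-λ) = 1/9.30 = 0.107527
Wq = W - 1/μ = 0.107527 - 0.0636943 = 0.04383
Lq = λWq = 6.4 × 0.04383 = 0.2805 ✔ (matches Method 1)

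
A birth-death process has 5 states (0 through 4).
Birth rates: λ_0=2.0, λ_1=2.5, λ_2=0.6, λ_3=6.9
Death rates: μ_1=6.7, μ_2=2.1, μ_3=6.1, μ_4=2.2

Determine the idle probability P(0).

Ratios P(n)/P(0) = (λ₀···λₙ₋₁)/(μ₁···μₙ):
P(1)/P(0) = (2.0)/(6.7) = 0.29851
P(2)/P(0) = (2.0×2.5)/(6.7×2.1) = 0.35537
P(3)/P(0) = (2.0×2.5×0.6)/(6.7×2.1×6.1) = 0.034954
P(4)/P(0) = (2.0×2.5×0.6×6.9)/(6.7×2.1×6.1×2.2) = 0.10963

Normalization: ∑ P(n) = 1
P(0) × (1.0000 + 0.29851 + 0.35537 + 0.034954 + 0.10963) = 1
P(0) × 1.7985 = 1
P(0) = 1/1.7985 = 0.5560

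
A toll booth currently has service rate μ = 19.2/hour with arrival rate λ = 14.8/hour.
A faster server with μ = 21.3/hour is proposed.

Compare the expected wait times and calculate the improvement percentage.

System 1: ρ₁ = 14.8/19.2 = 0.7708, W₁ = 1/(19.2-14.8) = 0.22727
System 2: ρ₂ = 14.8/21.3 = 0.6948, W₂ = 1/(21.3-14.8) = 0.15385
Improvement: (W₁-W₂)/W₁ = (0.22727-0.15385)/0.22727 = 32.31%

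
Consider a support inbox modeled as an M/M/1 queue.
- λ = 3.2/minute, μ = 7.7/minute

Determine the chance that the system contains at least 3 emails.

ρ = λ/μ = 3.2/7.7 = 0.4156
P(N ≥ n) = ρⁿ
P(N ≥ 3) = 0.4156^3
P(N ≥ 3) = 0.07178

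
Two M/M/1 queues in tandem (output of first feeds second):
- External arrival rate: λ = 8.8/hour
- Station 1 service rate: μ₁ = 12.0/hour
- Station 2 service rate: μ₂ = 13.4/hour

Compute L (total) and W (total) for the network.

By Jackson's theorem, each station behaves as independent M/M/1.
Station 1: ρ₁ = 8.8/12.0 = 0.7333, L₁ = ρ₁/(1-ρ₁) = λ/(μ₁-λ) = 8.8/3.20 = 2.7500
Station 2: ρ₂ = 8.8/13.4 = 0.6567, L₂ = ρ₂/(1-ρ₂) = λ/(μ₂-λ) = 8.8/4.60 = 1.9130
Total: L = L₁ + L₂ = 2.7500 + 1.9130 = 4.6630
W = L/λ = 4.6630/8.8 = 0.5299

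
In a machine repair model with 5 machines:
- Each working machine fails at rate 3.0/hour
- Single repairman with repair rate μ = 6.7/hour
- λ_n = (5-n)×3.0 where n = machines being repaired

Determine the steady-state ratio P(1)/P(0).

P(1)/P(0) = ∏_{i=0}^{1-1} λ_i/μ_{i+1}
= (5-0)×3.0/6.7
= 2.2388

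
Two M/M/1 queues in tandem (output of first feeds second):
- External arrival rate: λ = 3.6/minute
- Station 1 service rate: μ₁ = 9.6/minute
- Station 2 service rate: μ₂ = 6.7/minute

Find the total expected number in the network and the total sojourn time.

By Jackson's theorem, each station behaves as independent M/M/1.
Station 1: ρ₁ = 3.6/9.6 = 0.3750, L₁ = ρ₁/(1-ρ₁) = λ/(μ₁-λ) = 3.6/6.00 = 0.600000
Station 2: ρ₂ = 3.6/6.7 = 0.5373, L₂ = ρ₂/(1-ρ₂) = λ/(μ₂-λ) = 3.6/3.10 = 1.16129
Total: L = L₁ + L₂ = 0.600000 + 1.16129 = 1.76129
W = L/λ = 1.76129/3.6 = 0.4892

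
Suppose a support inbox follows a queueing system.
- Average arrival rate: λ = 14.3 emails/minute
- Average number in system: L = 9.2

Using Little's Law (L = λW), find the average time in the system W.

Little's Law: L = λW, so W = L/λ
W = 9.2/14.3 = 0.6434 minutes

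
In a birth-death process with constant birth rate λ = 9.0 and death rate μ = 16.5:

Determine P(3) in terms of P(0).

For constant rates: P(n)/P(0) = (λ/μ)^n
P(3)/P(0) = (9.0/16.5)^3 = 0.5455^3 = 0.1623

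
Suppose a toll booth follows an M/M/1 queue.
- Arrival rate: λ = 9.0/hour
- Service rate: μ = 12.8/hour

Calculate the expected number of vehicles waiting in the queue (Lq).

ρ = λ/μ = 9.0/12.8 = 0.7031
For M/M/1: Lq = λ²/(μ(μ-λ))
Lq = 81.00/(12.8 × 3.80)
Lq = 1.6653 vehicles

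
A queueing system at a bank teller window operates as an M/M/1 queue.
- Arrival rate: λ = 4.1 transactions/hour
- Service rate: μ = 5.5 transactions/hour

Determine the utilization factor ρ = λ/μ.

Server utilization: ρ = λ/μ
ρ = 4.1/5.5 = 0.7455
The server is busy 74.55% of the time.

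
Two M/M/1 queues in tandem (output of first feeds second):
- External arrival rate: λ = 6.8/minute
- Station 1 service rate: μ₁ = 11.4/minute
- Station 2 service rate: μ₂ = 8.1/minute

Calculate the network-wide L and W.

By Jackson's theorem, each station behaves as independent M/M/1.
Station 1: ρ₁ = 6.8/11.4 = 0.5965, L₁ = ρ₁/(1-ρ₁) = λ/(μ₁-λ) = 6.8/4.60 = 1.47826
Station 2: ρ₂ = 6.8/8.1 = 0.8395, L₂ = ρ₂/(1-ρ₂) = λ/(μ₂-λ) = 6.8/1.30 = 5.23077
Total: L = L₁ + L₂ = 1.47826 + 5.23077 = 6.7090
W = L/λ = 6.7090/6.8 = 0.9866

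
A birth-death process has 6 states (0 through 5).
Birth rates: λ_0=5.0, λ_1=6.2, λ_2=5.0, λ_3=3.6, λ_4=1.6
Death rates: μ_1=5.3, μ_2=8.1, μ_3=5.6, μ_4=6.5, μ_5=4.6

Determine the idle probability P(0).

Ratios P(n)/P(0) = (λ₀···λₙ₋₁)/(μ₁···μₙ):
P(1)/P(0) = (5.0)/(5.3) = 0.9434
P(2)/P(0) = (5.0×6.2)/(5.3×8.1) = 0.7221
P(3)/P(0) = (5.0×6.2×5.0)/(5.3×8.1×5.6) = 0.6447
P(4)/P(0) = (5.0×6.2×5.0×3.6)/(5.3×8.1×5.6×6.5) = 0.3571
P(5)/P(0) = (5.0×6.2×5.0×3.6×1.6)/(5.3×8.1×5.6×6.5×4.6) = 0.1242

Normalization: ∑ P(n) = 1
P(0) × (1.0000 + 0.9434 + 0.7221 + 0.6447 + 0.3571 + 0.1242) = 1
P(0) × 3.7915 = 1
P(0) = 1/3.7915 = 0.2637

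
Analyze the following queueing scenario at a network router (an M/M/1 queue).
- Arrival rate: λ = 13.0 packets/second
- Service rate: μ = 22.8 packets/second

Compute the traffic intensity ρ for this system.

Server utilization: ρ = λ/μ
ρ = 13.0/22.8 = 0.5702
The server is busy 57.02% of the time.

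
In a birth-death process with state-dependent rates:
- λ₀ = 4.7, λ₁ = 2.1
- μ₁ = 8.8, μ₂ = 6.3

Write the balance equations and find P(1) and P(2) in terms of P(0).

Balance equations:
State 0: λ₀P₀ = μ₁P₁ → P₁ = (λ₀/μ₁)P₀ = (4.7/8.8)P₀ = 0.5341P₀
State 1: P₂ = (λ₀λ₁)/(μ₁μ₂)P₀ = (4.7×2.1)/(8.8×6.3)P₀ = 0.1780P₀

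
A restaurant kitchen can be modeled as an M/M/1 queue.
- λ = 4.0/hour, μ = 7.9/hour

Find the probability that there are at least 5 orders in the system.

ρ = λ/μ = 4.0/7.9 = 0.50633
P(N ≥ n) = ρⁿ
P(N ≥ 5) = 0.50633^5
P(N ≥ 5) = 0.03328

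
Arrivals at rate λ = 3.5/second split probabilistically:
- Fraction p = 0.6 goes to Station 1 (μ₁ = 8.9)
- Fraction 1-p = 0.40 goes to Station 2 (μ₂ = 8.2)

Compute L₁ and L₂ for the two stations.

Effective rates: λ₁ = 3.5×0.6 = 2.1, λ₂ = 3.5×0.40 = 1.4
Station 1: ρ₁ = 2.1/8.9 = 0.23596, L₁ = ρ₁/(1-ρ₁) = 0.23596/(1-0.23596) = 0.3088
Station 2: ρ₂ = 1.4/8.2 = 0.17073, L₂ = ρ₂/(1-ρ₂) = 0.17073/(1-0.17073) = 0.2059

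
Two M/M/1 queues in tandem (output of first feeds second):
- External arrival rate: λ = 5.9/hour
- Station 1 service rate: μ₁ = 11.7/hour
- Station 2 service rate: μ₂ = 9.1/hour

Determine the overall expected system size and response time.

By Jackson's theorem, each station behaves as independent M/M/1.
Station 1: ρ₁ = 5.9/11.7 = 0.5043, L₁ = ρ₁/(1-ρ₁) = λ/(μ₁-λ) = 5.9/5.80 = 1.0172
Station 2: ρ₂ = 5.9/9.1 = 0.6484, L₂ = ρ₂/(1-ρ₂) = λ/(μ₂-λ) = 5.9/3.20 = 1.8438
Total: L = L₁ + L₂ = 1.0172 + 1.8438 = 2.8610
W = L/λ = 2.8610/5.9 = 0.4849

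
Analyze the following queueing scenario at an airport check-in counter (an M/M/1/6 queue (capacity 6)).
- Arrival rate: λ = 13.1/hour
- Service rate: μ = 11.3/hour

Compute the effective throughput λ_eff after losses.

ρ = λ/μ = 13.1/11.3 = 1.159292
P₀ = (1-ρ)/(1-ρ^(K+1)) = (1-1.159292)/(1-1.159292^7) = -0.15929/-1.8142 = 0.08780
P_K = P₀×ρ^K = 0.08780 × 1.159292^6 = 0.08780 × 2.4275 = 0.2131
λ_eff = λ(1-P_K) = 13.1 × (1 - 0.213144) = 13.1 × 0.786856 = 10.3078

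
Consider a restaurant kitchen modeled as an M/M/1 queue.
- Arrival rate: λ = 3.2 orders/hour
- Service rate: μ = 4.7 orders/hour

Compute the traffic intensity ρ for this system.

Server utilization: ρ = λ/μ
ρ = 3.2/4.7 = 0.6809
The server is busy 68.09% of the time.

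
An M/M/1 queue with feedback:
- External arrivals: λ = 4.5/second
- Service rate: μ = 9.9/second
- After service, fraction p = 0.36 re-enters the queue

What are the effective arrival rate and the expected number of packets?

Effective arrival rate: λ_eff = λ/(1-p) = 4.5/(1-0.36) = 4.5/0.64 = 7.03125
ρ = λ_eff/μ = 7.03125/9.9 = 0.71023
L = ρ/(1-ρ) = 0.71023/(1-0.71023) = 2.4510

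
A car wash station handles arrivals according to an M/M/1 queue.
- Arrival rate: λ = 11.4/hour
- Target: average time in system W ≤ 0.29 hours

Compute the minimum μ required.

For M/M/1: W = 1/(μ-λ)
Need W ≤ 0.29, so 1/(μ-λ) ≤ 0.29
μ - λ ≥ 1/0.29 = 3.4483
μ ≥ 11.4 + 3.4483 = 14.8483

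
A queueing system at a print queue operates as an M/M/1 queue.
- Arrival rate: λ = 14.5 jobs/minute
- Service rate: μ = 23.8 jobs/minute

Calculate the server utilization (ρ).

Server utilization: ρ = λ/μ
ρ = 14.5/23.8 = 0.6092
The server is busy 60.92% of the time.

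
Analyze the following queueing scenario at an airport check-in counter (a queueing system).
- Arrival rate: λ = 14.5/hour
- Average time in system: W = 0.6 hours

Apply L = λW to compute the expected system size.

Little's Law: L = λW
L = 14.5 × 0.6 = 8.7000 passengers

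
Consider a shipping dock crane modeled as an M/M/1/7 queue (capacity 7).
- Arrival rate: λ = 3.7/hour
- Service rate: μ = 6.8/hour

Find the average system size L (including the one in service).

ρ = λ/μ = 3.7/6.8 = 0.54412
P₀ = (1-ρ)/(1-ρ^(K+1)) = (1-0.54412)/(1-0.54412^8) = 0.4559/0.9923 = 0.4594
P_K = P₀×ρ^K = 0.4594 × 0.54412^7 = 0.4594 × 0.01412 = 0.006487
L = ρ[1 - (K+1)ρ^K + Kρ^(K+1)] / [(1-ρ)(1-ρ^(K+1))]
L = 0.54412 × (1 - 8×0.01412 + 7×0.007683) / ((1 - 0.54412) × (1 - 0.007683)) = 1.1316 containers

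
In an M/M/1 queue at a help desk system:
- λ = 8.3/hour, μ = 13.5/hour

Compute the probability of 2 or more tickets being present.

ρ = λ/μ = 8.3/13.5 = 0.6148
P(N ≥ n) = ρⁿ
P(N ≥ 2) = 0.6148^2
P(N ≥ 2) = 0.3780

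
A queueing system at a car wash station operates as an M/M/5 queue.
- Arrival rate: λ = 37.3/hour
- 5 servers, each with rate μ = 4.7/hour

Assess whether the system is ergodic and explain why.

Stability requires ρ = λ/(cμ) < 1
ρ = 37.3/(5 × 4.7) = 37.3/23.50 = 1.5872
Since 1.5872 ≥ 1, the system is UNSTABLE.
Need c > λ/μ = 37.3/4.7 = 7.94.
Minimum servers needed: c = 8.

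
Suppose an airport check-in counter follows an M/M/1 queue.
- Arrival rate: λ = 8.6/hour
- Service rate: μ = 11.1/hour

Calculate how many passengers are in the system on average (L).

ρ = λ/μ = 8.6/11.1 = 0.7748
For M/M/1: L = λ/(μ-λ)
L = 8.6/(11.1-8.6) = 8.6/2.50
L = 3.4400 passengers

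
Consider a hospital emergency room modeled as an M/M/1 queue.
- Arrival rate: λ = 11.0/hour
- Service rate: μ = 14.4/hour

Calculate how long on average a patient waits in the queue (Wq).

First, compute utilization: ρ = λ/μ = 11.0/14.4 = 0.7639
For M/M/1: Wq = λ/(μ(μ-λ))
Wq = 11.0/(14.4 × (14.4-11.0))
Wq = 11.0/(14.4 × 3.40)
Wq = 0.2247 hours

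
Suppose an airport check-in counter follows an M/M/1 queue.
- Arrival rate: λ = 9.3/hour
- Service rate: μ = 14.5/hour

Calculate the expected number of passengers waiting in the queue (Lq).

ρ = λ/μ = 9.3/14.5 = 0.6414
For M/M/1: Lq = λ²/(μ(μ-λ))
Lq = 86.49/(14.5 × 5.20)
Lq = 1.1471 passengers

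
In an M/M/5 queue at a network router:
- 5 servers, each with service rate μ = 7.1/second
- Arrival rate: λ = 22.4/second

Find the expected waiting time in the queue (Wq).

Traffic intensity: ρ = λ/(cμ) = 22.4/(5×7.1) = 0.6310
Since ρ = 0.6310 < 1, system is stable.
Offered load a = λ/μ = cρ = 22.4/7.1 = 3.1549
P₀ = [ Σₙ₌₀^4 aⁿ/n! + a^5/(5!(1-ρ)) ]⁻¹
Σ = a^0/0! + a^1/1! + a^2/2! + a^3/3! + a^4/4! = 1.0000 + 3.1549 + 4.9768 + 5.2338 + 4.1281 = 18.4936
a^5/(5!(1-ρ)) = 312.5708/(120 × 0.369014) = 7.0587
P₀ = 1/(18.4936 + 7.0587) = 0.03914
Lq = P₀·a^5·ρ / (5!(1-ρ)²) = 0.039135 × 312.5708 × 0.63099 / (120 × 0.13617) = 0.4724
Wq = Lq/λ = 0.4724/22.4 = 0.02109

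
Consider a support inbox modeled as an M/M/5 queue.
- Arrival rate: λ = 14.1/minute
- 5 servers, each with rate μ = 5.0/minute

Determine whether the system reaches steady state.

Stability requires ρ = λ/(cμ) < 1
ρ = 14.1/(5 × 5.0) = 14.1/25.00 = 0.5640
Since 0.5640 < 1, the system is STABLE.
The servers are busy 56.40% of the time.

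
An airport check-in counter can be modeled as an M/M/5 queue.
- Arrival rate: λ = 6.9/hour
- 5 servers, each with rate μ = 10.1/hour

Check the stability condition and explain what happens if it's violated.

Stability requires ρ = λ/(cμ) < 1
ρ = 6.9/(5 × 10.1) = 6.9/50.50 = 0.1366
Since 0.1366 < 1, the system is STABLE.
The servers are busy 13.66% of the time.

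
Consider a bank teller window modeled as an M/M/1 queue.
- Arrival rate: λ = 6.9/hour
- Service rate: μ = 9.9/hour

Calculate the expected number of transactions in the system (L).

ρ = λ/μ = 6.9/9.9 = 0.6970
For M/M/1: L = λ/(μ-λ)
L = 6.9/(9.9-6.9) = 6.9/3.00
L = 2.3000 transactions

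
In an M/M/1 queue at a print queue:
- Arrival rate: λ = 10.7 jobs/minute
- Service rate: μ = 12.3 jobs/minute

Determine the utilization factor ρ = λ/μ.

Server utilization: ρ = λ/μ
ρ = 10.7/12.3 = 0.8699
The server is busy 86.99% of the time.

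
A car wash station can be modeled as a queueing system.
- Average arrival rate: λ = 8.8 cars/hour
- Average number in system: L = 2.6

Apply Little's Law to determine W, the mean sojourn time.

Little's Law: L = λW, so W = L/λ
W = 2.6/8.8 = 0.2955 hours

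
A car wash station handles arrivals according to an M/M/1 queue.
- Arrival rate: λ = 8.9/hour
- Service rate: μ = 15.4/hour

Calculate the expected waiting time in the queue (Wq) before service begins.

First, compute utilization: ρ = λ/μ = 8.9/15.4 = 0.5779
For M/M/1: Wq = λ/(μ(μ-λ))
Wq = 8.9/(15.4 × (15.4-8.9))
Wq = 8.9/(15.4 × 6.50)
Wq = 0.08891 hours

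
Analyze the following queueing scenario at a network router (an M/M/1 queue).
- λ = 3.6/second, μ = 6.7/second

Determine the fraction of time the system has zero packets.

ρ = λ/μ = 3.6/6.7 = 0.5373
P(0) = 1 - ρ = 1 - 0.5373 = 0.4627
The server is idle 46.27% of the time.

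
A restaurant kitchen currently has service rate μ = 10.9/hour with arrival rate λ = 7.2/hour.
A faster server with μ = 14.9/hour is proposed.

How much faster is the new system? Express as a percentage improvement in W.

System 1: ρ₁ = 7.2/10.9 = 0.6606, W₁ = 1/(10.9-7.2) = 0.27027
System 2: ρ₂ = 7.2/14.9 = 0.4832, W₂ = 1/(14.9-7.2) = 0.12987
Improvement: (W₁-W₂)/W₁ = (0.27027-0.12987)/0.27027 = 51.95%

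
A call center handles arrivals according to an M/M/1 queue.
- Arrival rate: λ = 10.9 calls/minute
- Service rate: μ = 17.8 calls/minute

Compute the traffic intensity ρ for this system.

Server utilization: ρ = λ/μ
ρ = 10.9/17.8 = 0.6124
The server is busy 61.24% of the time.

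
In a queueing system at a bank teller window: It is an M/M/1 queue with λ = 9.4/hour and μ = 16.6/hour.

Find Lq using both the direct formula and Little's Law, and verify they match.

Method 1 (direct): Lq = λ²/(μ(μ-λ)) = 88.36/(16.6 × 7.20) = 0.7393

Method 2 (Little's Law):
W = 1/(μ-λ) = 1/7.20 = 0.13889
Wq = W - 1/μ = 0.13889 - 0.060241 = 0.07865
Lq = λWq = 9.4 × 0.07865 = 0.7393 ✔ (matches Method 1)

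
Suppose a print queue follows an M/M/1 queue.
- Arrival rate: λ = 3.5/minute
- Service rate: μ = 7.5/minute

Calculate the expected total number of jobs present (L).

ρ = λ/μ = 3.5/7.5 = 0.4667
For M/M/1: L = λ/(μ-λ)
L = 3.5/(7.5-3.5) = 3.5/4.00
L = 0.8750 jobs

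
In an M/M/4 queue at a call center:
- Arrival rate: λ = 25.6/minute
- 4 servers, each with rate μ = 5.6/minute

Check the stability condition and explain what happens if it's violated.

Stability requires ρ = λ/(cμ) < 1
ρ = 25.6/(4 × 5.6) = 25.6/22.40 = 1.1429
Since 1.1429 ≥ 1, the system is UNSTABLE.
Need c > λ/μ = 25.6/5.6 = 4.57.
Minimum servers needed: c = 5.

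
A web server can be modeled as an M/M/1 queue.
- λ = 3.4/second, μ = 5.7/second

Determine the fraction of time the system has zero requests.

ρ = λ/μ = 3.4/5.7 = 0.5965
P(0) = 1 - ρ = 1 - 0.5965 = 0.4035
The server is idle 40.35% of the time.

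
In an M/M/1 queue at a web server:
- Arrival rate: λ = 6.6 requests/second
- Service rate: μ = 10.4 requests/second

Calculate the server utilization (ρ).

Server utilization: ρ = λ/μ
ρ = 6.6/10.4 = 0.6346
The server is busy 63.46% of the time.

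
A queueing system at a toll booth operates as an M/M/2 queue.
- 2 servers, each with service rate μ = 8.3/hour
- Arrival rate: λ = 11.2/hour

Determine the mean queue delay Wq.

Traffic intensity: ρ = λ/(cμ) = 11.2/(2×8.3) = 0.6747
Since ρ = 0.6747 < 1, system is stable.
Offered load a = λ/μ = cρ = 11.2/8.3 = 1.3494
P₀ = [ Σₙ₌₀^1 aⁿ/n! + a^2/(2!(1-ρ)) ]⁻¹
Σ = a^0/0! + a^1/1! = 1.0000 + 1.3494 = 2.3494
a^2/(2!(1-ρ)) = 1.8209/(2 × 0.3253) = 2.7988
P₀ = 1/(2.3494 + 2.7988) = 0.1942
Lq = P₀·a^2·ρ / (2!(1-ρ)²) = 0.19424 × 1.8209 × 0.67470 / (2 × 0.10582) = 1.1276
Wq = Lq/λ = 1.1276/11.2 = 0.1007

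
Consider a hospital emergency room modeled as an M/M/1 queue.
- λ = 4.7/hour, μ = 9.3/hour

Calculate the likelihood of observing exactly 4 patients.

ρ = λ/μ = 4.7/9.3 = 0.5054
P(n) = (1-ρ)ρⁿ
P(4) = (1-0.5054) × 0.5054^4
P(4) = 0.4946 × 0.06524
P(4) = 0.03227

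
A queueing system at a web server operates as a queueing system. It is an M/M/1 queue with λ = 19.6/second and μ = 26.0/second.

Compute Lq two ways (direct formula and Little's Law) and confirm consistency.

Method 1 (direct): Lq = λ²/(μ(μ-λ)) = 384.16/(26.0 × 6.40) = 2.3087

Method 2 (Little's Law):
W = 1/(μ-λ) = 1/6.40 = 0.15625
Wq = W - 1/μ = 0.15625 - 0.038462 = 0.11779
Lq = λWq = 19.6 × 0.11779 = 2.3087 ✔ (matches Method 1)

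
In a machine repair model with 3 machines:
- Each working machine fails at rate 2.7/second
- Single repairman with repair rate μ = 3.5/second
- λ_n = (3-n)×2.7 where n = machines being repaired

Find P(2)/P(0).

P(2)/P(0) = ∏_{i=0}^{2-1} λ_i/μ_{i+1}
= (3-0)×2.7/3.5 × (3-1)×2.7/3.5
= 3.5706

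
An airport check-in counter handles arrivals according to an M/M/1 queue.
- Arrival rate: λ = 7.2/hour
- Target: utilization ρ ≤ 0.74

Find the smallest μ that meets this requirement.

ρ = λ/μ, so μ = λ/ρ
μ ≥ 7.2/0.74 = 9.7297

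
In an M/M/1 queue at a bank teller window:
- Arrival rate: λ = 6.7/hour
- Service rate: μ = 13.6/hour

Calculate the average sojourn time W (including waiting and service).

First, compute utilization: ρ = λ/μ = 6.7/13.6 = 0.4926
For M/M/1: W = 1/(μ-λ)
W = 1/(13.6-6.7) = 1/6.90
W = 0.1449 hours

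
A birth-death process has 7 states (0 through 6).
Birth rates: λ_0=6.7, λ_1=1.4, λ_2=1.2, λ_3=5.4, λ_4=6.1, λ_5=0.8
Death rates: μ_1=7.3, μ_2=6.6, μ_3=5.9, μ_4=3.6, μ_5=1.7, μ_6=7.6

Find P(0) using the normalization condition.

Ratios P(n)/P(0) = (λ₀···λₙ₋₁)/(μ₁···μₙ):
P(1)/P(0) = (6.7)/(7.3) = 0.9178
P(2)/P(0) = (6.7×1.4)/(7.3×6.6) = 0.1947
P(3)/P(0) = (6.7×1.4×1.2)/(7.3×6.6×5.9) = 0.03960
P(4)/P(0) = (6.7×1.4×1.2×5.4)/(7.3×6.6×5.9×3.6) = 0.05940
P(5)/P(0) = (6.7×1.4×1.2×5.4×6.1)/(7.3×6.6×5.9×3.6×1.7) = 0.2131
P(6)/P(0) = (6.7×1.4×1.2×5.4×6.1×0.8)/(7.3×6.6×5.9×3.6×1.7×7.6) = 0.02243

Normalization: ∑ P(n) = 1
P(0) × (1.0000 + 0.9178 + 0.1947 + 0.03960 + 0.05940 + 0.2131 + 0.02243) = 1
P(0) × 2.4470 = 1
P(0) = 1/2.4470 = 0.4087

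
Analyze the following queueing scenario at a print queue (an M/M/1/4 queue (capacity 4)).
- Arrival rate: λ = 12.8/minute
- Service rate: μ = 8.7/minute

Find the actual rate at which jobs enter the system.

ρ = λ/μ = 12.8/8.7 = 1.4713
P₀ = (1-ρ)/(1-ρ^(K+1)) = (1-1.4713)/(1-1.4713^5) = -0.471300/-5.89455 = 0.07996
P_K = P₀×ρ^K = 0.07996 × 1.4713^4 = 0.07996 × 4.6860 = 0.3747
λ_eff = λ(1-P_K) = 12.8 × (1 - 0.374661) = 12.8 × 0.625339 = 8.0043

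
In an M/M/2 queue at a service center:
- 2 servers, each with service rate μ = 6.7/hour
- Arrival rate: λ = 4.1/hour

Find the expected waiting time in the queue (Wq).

Traffic intensity: ρ = λ/(cμ) = 4.1/(2×6.7) = 0.3060
Since ρ = 0.3060 < 1, system is stable.
Offered load a = λ/μ = cρ = 4.1/6.7 = 0.6119
P₀ = [ Σₙ₌₀^1 aⁿ/n! + a^2/(2!(1-ρ)) ]⁻¹
Σ = a^0/0! + a^1/1! = 1.0000 + 0.6119 = 1.6119
a^2/(2!(1-ρ)) = 0.3745/(2 × 0.6940) = 0.2698
P₀ = 1/(1.6119 + 0.2698) = 0.5314
Lq = P₀·a^2·ρ / (2!(1-ρ)²) = 0.5314 × 0.3745 × 0.3060 / (2 × 0.4817) = 0.06321
Wq = Lq/λ = 0.06321/4.1 = 0.01542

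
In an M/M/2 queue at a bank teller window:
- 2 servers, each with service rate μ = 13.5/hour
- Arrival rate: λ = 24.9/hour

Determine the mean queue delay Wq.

Traffic intensity: ρ = λ/(cμ) = 24.9/(2×13.5) = 0.9222
Since ρ = 0.9222 < 1, system is stable.
Offered load a = λ/μ = cρ = 24.9/13.5 = 1.8444
P₀ = [ Σₙ₌₀^1 aⁿ/n! + a^2/(2!(1-ρ)) ]⁻¹
Σ = a^0/0! + a^1/1! = 1.0000 + 1.8444 = 2.8444
a^2/(2!(1-ρ)) = 3.401975/(2 × 0.07777778) = 21.8698
P₀ = 1/(2.8444 + 21.8698) = 0.04046
Lq = P₀·a^2·ρ / (2!(1-ρ)²) = 0.0404624 × 3.40198 × 0.922222 / (2 × 0.00604938) = 10.4925
Wq = Lq/λ = 10.4925/24.9 = 0.4214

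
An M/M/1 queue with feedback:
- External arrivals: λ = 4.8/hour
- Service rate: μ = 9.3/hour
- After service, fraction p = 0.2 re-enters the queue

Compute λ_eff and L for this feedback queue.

Effective arrival rate: λ_eff = λ/(1-p) = 4.8/(1-0.2) = 4.8/0.80 = 6.0000
ρ = λ_eff/μ = 6.0000/9.3 = 0.64516
L = ρ/(1-ρ) = 0.64516/(1-0.64516) = 1.8182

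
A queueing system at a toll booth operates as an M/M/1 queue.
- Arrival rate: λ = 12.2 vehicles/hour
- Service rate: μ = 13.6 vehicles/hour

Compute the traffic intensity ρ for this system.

Server utilization: ρ = λ/μ
ρ = 12.2/13.6 = 0.8971
The server is busy 89.71% of the time.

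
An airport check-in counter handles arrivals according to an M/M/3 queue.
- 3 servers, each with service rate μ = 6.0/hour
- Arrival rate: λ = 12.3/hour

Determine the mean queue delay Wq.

Traffic intensity: ρ = λ/(cμ) = 12.3/(3×6.0) = 0.6833
Since ρ = 0.6833 < 1, system is stable.
Offered load a = λ/μ = cρ = 12.3/6.0 = 2.0500
P₀ = [ Σₙ₌₀^2 aⁿ/n! + a^3/(3!(1-ρ)) ]⁻¹
Σ = a^0/0! + a^1/1! + a^2/2! = 1.0000 + 2.0500 + 2.1013 = 5.1513
a^3/(3!(1-ρ)) = 8.61513/(6 × 0.316667) = 4.5343
P₀ = 1/(5.1513 + 4.5343) = 0.1032
Lq = P₀·a^3·ρ / (3!(1-ρ)²) = 0.10325 × 8.6151 × 0.68333 / (6 × 0.10028) = 1.0102
Wq = Lq/λ = 1.0102/12.3 = 0.08213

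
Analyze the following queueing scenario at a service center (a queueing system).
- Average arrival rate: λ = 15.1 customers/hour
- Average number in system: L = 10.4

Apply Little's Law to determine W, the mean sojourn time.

Little's Law: L = λW, so W = L/λ
W = 10.4/15.1 = 0.6887 hours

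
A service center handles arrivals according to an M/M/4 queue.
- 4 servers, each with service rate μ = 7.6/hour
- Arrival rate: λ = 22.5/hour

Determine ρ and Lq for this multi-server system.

Traffic intensity: ρ = λ/(cμ) = 22.5/(4×7.6) = 0.7401
Since ρ = 0.7401 < 1, system is stable.
Offered load a = λ/μ = cρ = 22.5/7.6 = 2.9605
P₀ = [ Σₙ₌₀^3 aⁿ/n! + a^4/(4!(1-ρ)) ]⁻¹
Σ = a^0/0! + a^1/1! + a^2/2! + a^3/3! = 1.0000 + 2.9605 + 4.3824 + 4.3247 = 12.6676
a^4/(4!(1-ρ)) = 76.8202/(24 × 0.259868) = 12.3172
P₀ = 1/(12.6676 + 12.3172) = 0.04002
Lq = P₀·a^4·ρ / (4!(1-ρ)²) = 0.040024 × 76.8202 × 0.74013 / (24 × 0.067532) = 1.4041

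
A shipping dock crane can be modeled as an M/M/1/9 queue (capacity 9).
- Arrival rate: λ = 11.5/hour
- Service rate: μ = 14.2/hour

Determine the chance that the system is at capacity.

ρ = λ/μ = 11.5/14.2 = 0.80986
P₀ = (1-ρ)/(1-ρ^(K+1)) = (1-0.80986)/(1-0.80986^10) = 0.1901/0.8786 = 0.2164
P_K = P₀×ρ^K = 0.21640 × 0.80986^9 = 0.21640 × 0.14986 = 0.03243
Blocking probability = 3.24%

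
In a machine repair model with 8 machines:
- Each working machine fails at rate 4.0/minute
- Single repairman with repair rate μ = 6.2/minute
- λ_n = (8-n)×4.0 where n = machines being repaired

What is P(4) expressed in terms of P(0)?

P(4)/P(0) = ∏_{i=0}^{4-1} λ_i/μ_{i+1}
= (8-0)×4.0/6.2 × (8-1)×4.0/6.2 × (8-2)×4.0/6.2 × (8-3)×4.0/6.2
= 291.0600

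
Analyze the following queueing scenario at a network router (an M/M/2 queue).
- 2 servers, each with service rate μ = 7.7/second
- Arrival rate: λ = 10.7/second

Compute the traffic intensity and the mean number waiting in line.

Traffic intensity: ρ = λ/(cμ) = 10.7/(2×7.7) = 0.6948
Since ρ = 0.6948 < 1, system is stable.
Offered load a = λ/μ = cρ = 10.7/7.7 = 1.3896
P₀ = [ Σₙ₌₀^1 aⁿ/n! + a^2/(2!(1-ρ)) ]⁻¹
Σ = a^0/0! + a^1/1! = 1.0000 + 1.3896 = 2.3896
a^2/(2!(1-ρ)) = 1.9310/(2 × 0.30519) = 3.1636
P₀ = 1/(2.3896 + 3.1636) = 0.1801
Lq = P₀·a^2·ρ / (2!(1-ρ)²) = 0.1800766 × 1.931017 × 0.6948052 / (2 × 0.09314387) = 1.2969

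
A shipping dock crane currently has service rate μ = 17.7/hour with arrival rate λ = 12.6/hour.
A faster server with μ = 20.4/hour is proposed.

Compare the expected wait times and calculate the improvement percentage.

System 1: ρ₁ = 12.6/17.7 = 0.7119, W₁ = 1/(17.7-12.6) = 0.196078
System 2: ρ₂ = 12.6/20.4 = 0.6176, W₂ = 1/(20.4-12.6) = 0.128205
Improvement: (W₁-W₂)/W₁ = (0.196078-0.128205)/0.196078 = 34.62%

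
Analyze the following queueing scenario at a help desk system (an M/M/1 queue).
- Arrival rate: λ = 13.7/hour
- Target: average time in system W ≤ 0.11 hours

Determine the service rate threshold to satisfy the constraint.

For M/M/1: W = 1/(μ-λ)
Need W ≤ 0.11, so 1/(μ-λ) ≤ 0.11
μ - λ ≥ 1/0.11 = 9.0909
μ ≥ 13.7 + 9.0909 = 22.7909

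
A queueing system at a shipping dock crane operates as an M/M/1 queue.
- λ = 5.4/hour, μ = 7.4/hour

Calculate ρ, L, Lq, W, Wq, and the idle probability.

Step 1: ρ = λ/μ = 5.4/7.4 = 0.7297
Step 2: L = λ/(μ-λ) = 5.4/2.00 = 2.7000
Step 3: Lq = λ²/(μ(μ-λ)) = 29.16/(7.4×2.00) = 1.9703
Step 4: W = 1/(μ-λ) = 1/2.00 = 0.5000
Step 5: Wq = λ/(μ(μ-λ)) = 5.4/(7.4×2.00) = 0.3649
Step 6: P(0) = 1-ρ = 0.2703
Verify: L = λW = 5.4×0.5000 = 2.7000 ✔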